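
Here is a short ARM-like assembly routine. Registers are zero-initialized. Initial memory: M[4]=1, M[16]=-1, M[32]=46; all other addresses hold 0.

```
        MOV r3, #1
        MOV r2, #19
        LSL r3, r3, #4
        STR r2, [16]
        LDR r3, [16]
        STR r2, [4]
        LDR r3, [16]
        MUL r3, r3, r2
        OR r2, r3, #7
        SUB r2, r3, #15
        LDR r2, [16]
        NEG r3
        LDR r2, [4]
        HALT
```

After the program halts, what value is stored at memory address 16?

19

r3=1
r2=19
r3=1<<4=16
STR r2, [16] → M[16]=19
r3=M[16]=19
STR r2, [4] → M[4]=19
r3=M[16]=19
r3=19*19=361
r2=361|7=367
r2=361-15=346
r2=M[16]=19
r3=-(361)=-361
r2=M[4]=19
halt.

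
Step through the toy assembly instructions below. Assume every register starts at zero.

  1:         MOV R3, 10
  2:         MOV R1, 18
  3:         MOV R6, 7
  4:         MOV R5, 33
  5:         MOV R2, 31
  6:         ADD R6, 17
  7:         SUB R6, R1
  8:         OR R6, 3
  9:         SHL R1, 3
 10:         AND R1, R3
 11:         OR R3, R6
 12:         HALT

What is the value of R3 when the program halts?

R3=10
R1=18
R6=7
R5=33
R2=31
R6=7+17=24
R6=24-18=6
R6=6|3=7
R1=18<<3=144
R1=144&10=0
R3=10|7=15
halt.

15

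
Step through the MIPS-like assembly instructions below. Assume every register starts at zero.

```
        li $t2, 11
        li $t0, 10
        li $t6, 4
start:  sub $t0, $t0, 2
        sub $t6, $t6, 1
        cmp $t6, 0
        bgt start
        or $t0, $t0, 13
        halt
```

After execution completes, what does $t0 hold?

after li $t2, 11: $t2=11
after li $t0, 10: $t0=10
after li $t6, 4: $t6=4
after sub $t0, $t0, 2: $t0=10-2=8
after sub $t6, $t6, 1: $t6=4-1=3
cmp $t6, 0  (cmp 3,0)
bgt start: taken
after sub $t0, $t0, 2: $t0=8-2=6
after sub $t6, $t6, 1: $t6=3-1=2
cmp $t6, 0  (cmp 2,0)
bgt start: taken
after sub $t0, $t0, 2: $t0=6-2=4
after sub $t6, $t6, 1: $t6=2-1=1
cmp $t6, 0  (cmp 1,0)
bgt start: taken
after sub $t0, $t0, 2: $t0=4-2=2
after sub $t6, $t6, 1: $t6=1-1=0
cmp $t6, 0  (cmp 0,0)
bgt start: not taken
after or $t0, $t0, 13: $t0=2|13=15
halt.

15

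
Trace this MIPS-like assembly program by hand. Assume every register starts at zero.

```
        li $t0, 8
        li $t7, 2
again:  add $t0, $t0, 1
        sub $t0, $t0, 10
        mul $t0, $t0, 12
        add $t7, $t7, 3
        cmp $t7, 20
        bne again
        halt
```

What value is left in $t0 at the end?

li $t0, 8 → $t0=8
li $t7, 2 → $t7=2
add $t0, $t0, 1 → $t0=8+1=9
sub $t0, $t0, 10 → $t0=9-10=-1
mul $t0, $t0, 12 → $t0=(-1)*12=-12
add $t7, $t7, 3 → $t7=2+3=5
cmp $t7, 20  (cmp 5,20)
bne again: taken
add $t0, $t0, 1 → $t0=(-12)+1=-11
sub $t0, $t0, 10 → $t0=(-11)-10=-21
mul $t0, $t0, 12 → $t0=(-21)*12=-252
add $t7, $t7, 3 → $t7=5+3=8
cmp $t7, 20  (cmp 8,20)
bne again: taken
add $t0, $t0, 1 → $t0=(-252)+1=-251
sub $t0, $t0, 10 → $t0=(-251)-10=-261
mul $t0, $t0, 12 → $t0=(-261)*12=-3132
add $t7, $t7, 3 → $t7=8+3=11
cmp $t7, 20  (cmp 11,20)
bne again: taken
add $t0, $t0, 1 → $t0=(-3132)+1=-3131
sub $t0, $t0, 10 → $t0=(-3131)-10=-3141
mul $t0, $t0, 12 → $t0=(-3141)*12=-37692
add $t7, $t7, 3 → $t7=11+3=14
cmp $t7, 20  (cmp 14,20)
bne again: taken
add $t0, $t0, 1 → $t0=(-37692)+1=-37691
sub $t0, $t0, 10 → $t0=(-37691)-10=-37701
mul $t0, $t0, 12 → $t0=(-37701)*12=-452412
add $t7, $t7, 3 → $t7=14+3=17
cmp $t7, 20  (cmp 17,20)
bne again: taken
add $t0, $t0, 1 → $t0=(-452412)+1=-452411
sub $t0, $t0, 10 → $t0=(-452411)-10=-452421
mul $t0, $t0, 12 → $t0=(-452421)*12=-5429052
add $t7, $t7, 3 → $t7=17+3=20
cmp $t7, 20  (cmp 20,20)
bne again: not taken
halt.

-5429052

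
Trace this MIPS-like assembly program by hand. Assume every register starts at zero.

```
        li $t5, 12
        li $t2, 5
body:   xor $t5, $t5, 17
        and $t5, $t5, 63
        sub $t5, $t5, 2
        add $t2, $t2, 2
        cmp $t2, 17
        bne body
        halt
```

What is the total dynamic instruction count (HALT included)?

after li $t5, 12: $t5=12
after li $t2, 5: $t2=5
after xor $t5, $t5, 17: $t5=12^17=29
after and $t5, $t5, 63: $t5=29&63=29
after sub $t5, $t5, 2: $t5=29-2=27
after add $t2, $t2, 2: $t2=5+2=7
cmp $t2, 17  (cmp 7,17)
bne body: taken
after xor $t5, $t5, 17: $t5=27^17=10
after and $t5, $t5, 63: $t5=10&63=10
after sub $t5, $t5, 2: $t5=10-2=8
after add $t2, $t2, 2: $t2=7+2=9
cmp $t2, 17  (cmp 9,17)
bne body: taken
after xor $t5, $t5, 17: $t5=8^17=25
after and $t5, $t5, 63: $t5=25&63=25
after sub $t5, $t5, 2: $t5=25-2=23
after add $t2, $t2, 2: $t2=9+2=11
cmp $t2, 17  (cmp 11,17)
bne body: taken
after xor $t5, $t5, 17: $t5=23^17=6
after and $t5, $t5, 63: $t5=6&63=6
after sub $t5, $t5, 2: $t5=6-2=4
after add $t2, $t2, 2: $t2=11+2=13
cmp $t2, 17  (cmp 13,17)
bne body: taken
after xor $t5, $t5, 17: $t5=4^17=21
after and $t5, $t5, 63: $t5=21&63=21
after sub $t5, $t5, 2: $t5=21-2=19
after add $t2, $t2, 2: $t2=13+2=15
cmp $t2, 17  (cmp 15,17)
bne body: taken
after xor $t5, $t5, 17: $t5=19^17=2
after and $t5, $t5, 63: $t5=2&63=2
after sub $t5, $t5, 2: $t5=2-2=0
after add $t2, $t2, 2: $t2=15+2=17
cmp $t2, 17  (cmp 17,17)
bne body: not taken
halt.
Total executed instructions: 39.

39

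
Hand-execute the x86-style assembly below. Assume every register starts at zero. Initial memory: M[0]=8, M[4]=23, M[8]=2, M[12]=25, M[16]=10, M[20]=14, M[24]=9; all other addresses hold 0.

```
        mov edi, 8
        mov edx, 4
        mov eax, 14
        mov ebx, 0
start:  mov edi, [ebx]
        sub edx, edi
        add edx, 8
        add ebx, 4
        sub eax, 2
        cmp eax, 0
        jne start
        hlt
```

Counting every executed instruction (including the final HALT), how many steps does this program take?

54

mov edi, 8 → edi=8
mov edx, 4 → edx=4
mov eax, 14 → eax=14
mov ebx, 0 → ebx=0
mov edi, [ebx] → edi=M[0]=8
sub edx, edi → edx=4-8=-4
add edx, 8 → edx=(-4)+8=4
add ebx, 4 → ebx=0+4=4
sub eax, 2 → eax=14-2=12
cmp eax, 0  (cmp 12,0)
jne start: taken
mov edi, [ebx] → edi=M[4]=23
sub edx, edi → edx=4-23=-19
add edx, 8 → edx=(-19)+8=-11
add ebx, 4 → ebx=4+4=8
sub eax, 2 → eax=12-2=10
cmp eax, 0  (cmp 10,0)
jne start: taken
mov edi, [ebx] → edi=M[8]=2
sub edx, edi → edx=(-11)-2=-13
add edx, 8 → edx=(-13)+8=-5
add ebx, 4 → ebx=8+4=12
sub eax, 2 → eax=10-2=8
cmp eax, 0  (cmp 8,0)
jne start: taken
mov edi, [ebx] → edi=M[12]=25
sub edx, edi → edx=(-5)-25=-30
add edx, 8 → edx=(-30)+8=-22
add ebx, 4 → ebx=12+4=16
sub eax, 2 → eax=8-2=6
cmp eax, 0  (cmp 6,0)
jne start: taken
mov edi, [ebx] → edi=M[16]=10
sub edx, edi → edx=(-22)-10=-32
add edx, 8 → edx=(-32)+8=-24
add ebx, 4 → ebx=16+4=20
sub eax, 2 → eax=6-2=4
cmp eax, 0  (cmp 4,0)
jne start: taken
mov edi, [ebx] → edi=M[20]=14
sub edx, edi → edx=(-24)-14=-38
add edx, 8 → edx=(-38)+8=-30
add ebx, 4 → ebx=20+4=24
sub eax, 2 → eax=4-2=2
cmp eax, 0  (cmp 2,0)
jne start: taken
mov edi, [ebx] → edi=M[24]=9
sub edx, edi → edx=(-30)-9=-39
add edx, 8 → edx=(-39)+8=-31
add ebx, 4 → ebx=24+4=28
sub eax, 2 → eax=2-2=0
cmp eax, 0  (cmp 0,0)
jne start: not taken
halt.
Total executed instructions: 54.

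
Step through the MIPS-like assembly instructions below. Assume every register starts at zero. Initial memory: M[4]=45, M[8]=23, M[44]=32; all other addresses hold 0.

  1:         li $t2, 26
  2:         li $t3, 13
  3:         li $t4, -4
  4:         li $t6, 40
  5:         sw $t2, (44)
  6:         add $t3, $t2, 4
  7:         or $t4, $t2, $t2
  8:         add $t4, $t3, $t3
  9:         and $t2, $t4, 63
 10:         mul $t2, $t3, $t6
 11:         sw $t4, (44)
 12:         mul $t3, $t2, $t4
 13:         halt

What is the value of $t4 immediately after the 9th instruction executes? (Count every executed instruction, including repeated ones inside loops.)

after li $t2, 26: $t2=26
after li $t3, 13: $t3=13
after li $t4, -4: $t4=-4
after li $t6, 40: $t6=40
sw $t2, (44) → M[44]=26
after add $t3, $t2, 4: $t3=26+4=30
after or $t4, $t2, $t2: $t4=26|26=26
after add $t4, $t3, $t3: $t4=30+30=60
after and $t2, $t4, 63: $t2=60&63=60
After step 9: $t4 = 60.

60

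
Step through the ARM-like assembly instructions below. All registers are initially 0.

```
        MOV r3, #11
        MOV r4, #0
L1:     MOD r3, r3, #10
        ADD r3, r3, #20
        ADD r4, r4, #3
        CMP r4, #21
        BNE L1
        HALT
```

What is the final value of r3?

21

r3=11
r4=0
r3=11%10=1
r3=1+20=21
r4=0+3=3
CMP r4, #21  (cmp 3,21)
BNE L1: taken
r3=21%10=1
r3=1+20=21
r4=3+3=6
CMP r4, #21  (cmp 6,21)
BNE L1: taken
r3=21%10=1
r3=1+20=21
r4=6+3=9
CMP r4, #21  (cmp 9,21)
BNE L1: taken
r3=21%10=1
r3=1+20=21
r4=9+3=12
CMP r4, #21  (cmp 12,21)
BNE L1: taken
r3=21%10=1
r3=1+20=21
r4=12+3=15
CMP r4, #21  (cmp 15,21)
BNE L1: taken
r3=21%10=1
r3=1+20=21
r4=15+3=18
CMP r4, #21  (cmp 18,21)
BNE L1: taken
r3=21%10=1
r3=1+20=21
r4=18+3=21
CMP r4, #21  (cmp 21,21)
BNE L1: not taken
halt.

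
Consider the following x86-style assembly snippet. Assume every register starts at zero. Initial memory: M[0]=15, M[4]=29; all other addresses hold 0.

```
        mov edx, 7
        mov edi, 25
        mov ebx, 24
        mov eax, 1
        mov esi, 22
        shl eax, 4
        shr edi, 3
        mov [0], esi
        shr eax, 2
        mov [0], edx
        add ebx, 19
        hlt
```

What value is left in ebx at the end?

edx=7
edi=25
ebx=24
eax=1
esi=22
eax=1<<4=16
edi=25>>3=3
mov [0], esi → M[0]=22
eax=16>>2=4
mov [0], edx → M[0]=7
ebx=24+19=43
halt.

43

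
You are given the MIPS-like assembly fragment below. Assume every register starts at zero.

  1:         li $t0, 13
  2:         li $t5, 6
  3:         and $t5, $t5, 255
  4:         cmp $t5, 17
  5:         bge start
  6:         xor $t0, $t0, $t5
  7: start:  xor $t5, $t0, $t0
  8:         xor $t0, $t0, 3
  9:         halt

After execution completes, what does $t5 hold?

after li $t0, 13: $t0=13
after li $t5, 6: $t5=6
after and $t5, $t5, 255: $t5=6&255=6
cmp $t5, 17  (cmp 6,17)
bge start: not taken
after xor $t0, $t0, $t5: $t0=13^6=11
after xor $t5, $t0, $t0: $t5=11^11=0
after xor $t0, $t0, 3: $t0=11^3=8
halt.

0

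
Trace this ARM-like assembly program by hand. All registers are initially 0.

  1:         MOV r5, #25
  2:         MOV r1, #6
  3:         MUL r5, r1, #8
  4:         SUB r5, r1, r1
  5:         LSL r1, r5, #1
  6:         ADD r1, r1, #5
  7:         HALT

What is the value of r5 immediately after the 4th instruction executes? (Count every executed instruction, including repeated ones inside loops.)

MOV r5, #25 → r5=25
MOV r1, #6 → r1=6
MUL r5, r1, #8 → r5=6*8=48
SUB r5, r1, r1 → r5=6-6=0
After step 4: r5 = 0.

0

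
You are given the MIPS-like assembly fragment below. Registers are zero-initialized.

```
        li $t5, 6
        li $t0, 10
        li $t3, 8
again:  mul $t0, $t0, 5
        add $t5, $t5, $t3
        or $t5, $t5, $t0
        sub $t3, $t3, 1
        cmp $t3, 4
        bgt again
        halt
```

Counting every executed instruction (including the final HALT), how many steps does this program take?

li $t5, 6 → $t5=6
li $t0, 10 → $t0=10
li $t3, 8 → $t3=8
mul $t0, $t0, 5 → $t0=10*5=50
add $t5, $t5, $t3 → $t5=6+8=14
or $t5, $t5, $t0 → $t5=14|50=62
sub $t3, $t3, 1 → $t3=8-1=7
cmp $t3, 4  (cmp 7,4)
bgt again: taken
mul $t0, $t0, 5 → $t0=50*5=250
add $t5, $t5, $t3 → $t5=62+7=69
or $t5, $t5, $t0 → $t5=69|250=255
sub $t3, $t3, 1 → $t3=7-1=6
cmp $t3, 4  (cmp 6,4)
bgt again: taken
mul $t0, $t0, 5 → $t0=250*5=1250
add $t5, $t5, $t3 → $t5=255+6=261
or $t5, $t5, $t0 → $t5=261|1250=1511
sub $t3, $t3, 1 → $t3=6-1=5
cmp $t3, 4  (cmp 5,4)
bgt again: taken
mul $t0, $t0, 5 → $t0=1250*5=6250
add $t5, $t5, $t3 → $t5=1511+5=1516
or $t5, $t5, $t0 → $t5=1516|6250=7662
sub $t3, $t3, 1 → $t3=5-1=4
cmp $t3, 4  (cmp 4,4)
bgt again: not taken
halt.
Total executed instructions: 28.

28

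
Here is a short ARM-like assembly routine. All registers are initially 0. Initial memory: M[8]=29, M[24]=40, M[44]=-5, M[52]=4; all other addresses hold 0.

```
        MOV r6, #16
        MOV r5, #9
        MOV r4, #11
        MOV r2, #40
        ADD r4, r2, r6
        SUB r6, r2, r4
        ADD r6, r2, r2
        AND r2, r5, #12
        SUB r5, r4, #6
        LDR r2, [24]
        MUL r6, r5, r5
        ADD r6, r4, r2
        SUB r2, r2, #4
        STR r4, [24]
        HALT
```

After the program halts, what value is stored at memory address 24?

r6=16
r5=9
r4=11
r2=40
r4=40+16=56
r6=40-56=-16
r6=40+40=80
r2=9&12=8
r5=56-6=50
r2=M[24]=40
r6=50*50=2500
r6=56+40=96
r2=40-4=36
STR r4, [24] → M[24]=56
halt.

56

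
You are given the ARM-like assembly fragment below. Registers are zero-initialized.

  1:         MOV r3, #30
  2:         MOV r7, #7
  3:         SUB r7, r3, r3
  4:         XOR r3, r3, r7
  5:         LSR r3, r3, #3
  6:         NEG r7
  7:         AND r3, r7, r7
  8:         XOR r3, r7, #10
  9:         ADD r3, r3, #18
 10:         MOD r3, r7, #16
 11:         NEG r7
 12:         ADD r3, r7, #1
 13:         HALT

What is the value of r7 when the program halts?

MOV r3, #30 → r3=30
MOV r7, #7 → r7=7
SUB r7, r3, r3 → r7=30-30=0
XOR r3, r3, r7 → r3=30^0=30
LSR r3, r3, #3 → r3=30>>3=3
NEG r7 → r7=-(0)=0
AND r3, r7, r7 → r3=0&0=0
XOR r3, r7, #10 → r3=0^10=10
ADD r3, r3, #18 → r3=10+18=28
MOD r3, r7, #16 → r3=0%16=0
NEG r7 → r7=-(0)=0
ADD r3, r7, #1 → r3=0+1=1
halt.

0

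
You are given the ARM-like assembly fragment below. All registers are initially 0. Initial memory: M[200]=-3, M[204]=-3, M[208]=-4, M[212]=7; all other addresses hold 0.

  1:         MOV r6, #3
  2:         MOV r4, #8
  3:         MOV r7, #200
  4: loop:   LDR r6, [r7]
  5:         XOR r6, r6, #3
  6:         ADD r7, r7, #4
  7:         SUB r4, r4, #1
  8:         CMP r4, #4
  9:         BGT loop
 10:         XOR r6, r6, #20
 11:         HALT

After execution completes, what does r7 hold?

after MOV r6, #3: r6=3
after MOV r4, #8: r4=8
after MOV r7, #200: r7=200
after LDR r6, [r7]: r6=M[200]=-3
after XOR r6, r6, #3: r6=(-3)^3=-2
after ADD r7, r7, #4: r7=200+4=204
after SUB r4, r4, #1: r4=8-1=7
CMP r4, #4  (cmp 7,4)
BGT loop: taken
after LDR r6, [r7]: r6=M[204]=-3
after XOR r6, r6, #3: r6=(-3)^3=-2
after ADD r7, r7, #4: r7=204+4=208
after SUB r4, r4, #1: r4=7-1=6
CMP r4, #4  (cmp 6,4)
BGT loop: taken
after LDR r6, [r7]: r6=M[208]=-4
after XOR r6, r6, #3: r6=(-4)^3=-1
after ADD r7, r7, #4: r7=208+4=212
after SUB r4, r4, #1: r4=6-1=5
CMP r4, #4  (cmp 5,4)
BGT loop: taken
after LDR r6, [r7]: r6=M[212]=7
after XOR r6, r6, #3: r6=7^3=4
after ADD r7, r7, #4: r7=212+4=216
after SUB r4, r4, #1: r4=5-1=4
CMP r4, #4  (cmp 4,4)
BGT loop: not taken
after XOR r6, r6, #20: r6=4^20=16
halt.

216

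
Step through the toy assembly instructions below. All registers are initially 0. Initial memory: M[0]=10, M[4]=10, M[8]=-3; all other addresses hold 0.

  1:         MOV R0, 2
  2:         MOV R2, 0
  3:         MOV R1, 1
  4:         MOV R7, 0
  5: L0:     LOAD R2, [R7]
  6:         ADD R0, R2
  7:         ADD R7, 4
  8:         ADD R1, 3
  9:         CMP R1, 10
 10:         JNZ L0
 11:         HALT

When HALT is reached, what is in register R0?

R0=2
R2=0
R1=1
R7=0
R2=M[0]=10
R0=2+10=12
R7=0+4=4
R1=1+3=4
CMP R1, 10  (cmp 4,10)
JNZ L0: taken
R2=M[4]=10
R0=12+10=22
R7=4+4=8
R1=4+3=7
CMP R1, 10  (cmp 7,10)
JNZ L0: taken
R2=M[8]=-3
R0=22+(-3)=19
R7=8+4=12
R1=7+3=10
CMP R1, 10  (cmp 10,10)
JNZ L0: not taken
halt.

19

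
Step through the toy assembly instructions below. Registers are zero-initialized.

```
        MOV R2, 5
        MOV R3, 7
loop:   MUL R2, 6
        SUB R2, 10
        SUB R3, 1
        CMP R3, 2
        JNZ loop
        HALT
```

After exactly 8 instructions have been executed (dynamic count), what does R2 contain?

120

R2=5
R3=7
R2=5*6=30
R2=30-10=20
R3=7-1=6
CMP R3, 2  (cmp 6,2)
JNZ loop: taken
R2=20*6=120
After step 8: R2 = 120.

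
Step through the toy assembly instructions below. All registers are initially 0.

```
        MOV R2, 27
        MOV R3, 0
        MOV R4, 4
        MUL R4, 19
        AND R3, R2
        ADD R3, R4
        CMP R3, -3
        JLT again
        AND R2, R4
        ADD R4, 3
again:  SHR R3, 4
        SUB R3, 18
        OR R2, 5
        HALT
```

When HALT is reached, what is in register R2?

13

R2=27
R3=0
R4=4
R4=4*19=76
R3=0&27=0
R3=0+76=76
CMP R3, -3  (cmp 76,-3)
JLT again: not taken
R2=27&76=8
R4=76+3=79
R3=76>>4=4
R3=4-18=-14
R2=8|5=13
halt.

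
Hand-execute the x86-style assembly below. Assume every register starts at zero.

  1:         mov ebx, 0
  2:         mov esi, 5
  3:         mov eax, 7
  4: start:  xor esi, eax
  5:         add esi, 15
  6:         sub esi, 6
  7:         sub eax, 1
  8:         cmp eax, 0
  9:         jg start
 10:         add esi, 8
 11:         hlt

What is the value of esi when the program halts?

after mov ebx, 0: ebx=0
after mov esi, 5: esi=5
after mov eax, 7: eax=7
after xor esi, eax: esi=5^7=2
after add esi, 15: esi=2+15=17
after sub esi, 6: esi=17-6=11
after sub eax, 1: eax=7-1=6
cmp eax, 0  (cmp 6,0)
jg start: taken
after xor esi, eax: esi=11^6=13
after add esi, 15: esi=13+15=28
after sub esi, 6: esi=28-6=22
after sub eax, 1: eax=6-1=5
cmp eax, 0  (cmp 5,0)
jg start: taken
after xor esi, eax: esi=22^5=19
after add esi, 15: esi=19+15=34
after sub esi, 6: esi=34-6=28
after sub eax, 1: eax=5-1=4
cmp eax, 0  (cmp 4,0)
jg start: taken
after xor esi, eax: esi=28^4=24
after add esi, 15: esi=24+15=39
after sub esi, 6: esi=39-6=33
after sub eax, 1: eax=4-1=3
cmp eax, 0  (cmp 3,0)
jg start: taken
after xor esi, eax: esi=33^3=34
after add esi, 15: esi=34+15=49
after sub esi, 6: esi=49-6=43
after sub eax, 1: eax=3-1=2
cmp eax, 0  (cmp 2,0)
jg start: taken
after xor esi, eax: esi=43^2=41
after add esi, 15: esi=41+15=56
after sub esi, 6: esi=56-6=50
after sub eax, 1: eax=2-1=1
cmp eax, 0  (cmp 1,0)
jg start: taken
after xor esi, eax: esi=50^1=51
after add esi, 15: esi=51+15=66
after sub esi, 6: esi=66-6=60
after sub eax, 1: eax=1-1=0
cmp eax, 0  (cmp 0,0)
jg start: not taken
after add esi, 8: esi=60+8=68
halt.

68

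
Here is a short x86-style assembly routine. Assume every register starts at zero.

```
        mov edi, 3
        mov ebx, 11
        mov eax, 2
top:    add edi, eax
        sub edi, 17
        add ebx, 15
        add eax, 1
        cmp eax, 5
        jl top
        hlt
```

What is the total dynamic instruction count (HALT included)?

22

after mov edi, 3: edi=3
after mov ebx, 11: ebx=11
after mov eax, 2: eax=2
after add edi, eax: edi=3+2=5
after sub edi, 17: edi=5-17=-12
after add ebx, 15: ebx=11+15=26
after add eax, 1: eax=2+1=3
cmp eax, 5  (cmp 3,5)
jl top: taken
after add edi, eax: edi=(-12)+3=-9
after sub edi, 17: edi=(-9)-17=-26
after add ebx, 15: ebx=26+15=41
after add eax, 1: eax=3+1=4
cmp eax, 5  (cmp 4,5)
jl top: taken
after add edi, eax: edi=(-26)+4=-22
after sub edi, 17: edi=(-22)-17=-39
after add ebx, 15: ebx=41+15=56
after add eax, 1: eax=4+1=5
cmp eax, 5  (cmp 5,5)
jl top: not taken
halt.
Total executed instructions: 22.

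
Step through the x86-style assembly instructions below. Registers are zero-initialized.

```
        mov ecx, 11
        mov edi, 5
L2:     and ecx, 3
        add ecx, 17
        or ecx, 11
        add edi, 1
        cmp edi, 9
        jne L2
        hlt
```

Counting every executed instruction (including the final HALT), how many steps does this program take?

mov ecx, 11 → ecx=11
mov edi, 5 → edi=5
and ecx, 3 → ecx=11&3=3
add ecx, 17 → ecx=3+17=20
or ecx, 11 → ecx=20|11=31
add edi, 1 → edi=5+1=6
cmp edi, 9  (cmp 6,9)
jne L2: taken
and ecx, 3 → ecx=31&3=3
add ecx, 17 → ecx=3+17=20
or ecx, 11 → ecx=20|11=31
add edi, 1 → edi=6+1=7
cmp edi, 9  (cmp 7,9)
jne L2: taken
and ecx, 3 → ecx=31&3=3
add ecx, 17 → ecx=3+17=20
or ecx, 11 → ecx=20|11=31
add edi, 1 → edi=7+1=8
cmp edi, 9  (cmp 8,9)
jne L2: taken
and ecx, 3 → ecx=31&3=3
add ecx, 17 → ecx=3+17=20
or ecx, 11 → ecx=20|11=31
add edi, 1 → edi=8+1=9
cmp edi, 9  (cmp 9,9)
jne L2: not taken
halt.
Total executed instructions: 27.

27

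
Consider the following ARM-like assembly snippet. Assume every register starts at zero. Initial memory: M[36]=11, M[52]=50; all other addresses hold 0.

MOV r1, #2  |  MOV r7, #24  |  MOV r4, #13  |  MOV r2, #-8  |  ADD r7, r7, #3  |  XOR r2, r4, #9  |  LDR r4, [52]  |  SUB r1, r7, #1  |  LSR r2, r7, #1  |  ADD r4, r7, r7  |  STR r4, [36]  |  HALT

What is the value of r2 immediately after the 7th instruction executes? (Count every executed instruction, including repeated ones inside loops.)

4

after MOV r1, #2: r1=2
after MOV r7, #24: r7=24
after MOV r4, #13: r4=13
after MOV r2, #-8: r2=-8
after ADD r7, r7, #3: r7=24+3=27
after XOR r2, r4, #9: r2=13^9=4
after LDR r4, [52]: r4=M[52]=50
After step 7: r2 = 4.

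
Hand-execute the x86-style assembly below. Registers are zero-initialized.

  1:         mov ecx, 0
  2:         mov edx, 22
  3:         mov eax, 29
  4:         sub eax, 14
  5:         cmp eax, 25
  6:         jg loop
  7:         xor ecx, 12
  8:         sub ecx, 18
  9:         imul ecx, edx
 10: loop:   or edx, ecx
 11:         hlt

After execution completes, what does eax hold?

ecx=0
edx=22
eax=29
eax=29-14=15
cmp eax, 25  (cmp 15,25)
jg loop: not taken
ecx=0^12=12
ecx=12-18=-6
ecx=(-6)*22=-132
edx=22|(-132)=-130
halt.

15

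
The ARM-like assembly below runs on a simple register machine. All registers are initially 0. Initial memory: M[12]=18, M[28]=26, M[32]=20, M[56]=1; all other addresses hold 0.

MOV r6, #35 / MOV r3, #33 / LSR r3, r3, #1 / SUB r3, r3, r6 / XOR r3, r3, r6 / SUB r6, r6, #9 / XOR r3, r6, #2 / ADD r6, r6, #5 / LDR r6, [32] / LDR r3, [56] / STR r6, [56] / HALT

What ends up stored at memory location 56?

r6=35
r3=33
r3=33>>1=16
r3=16-35=-19
r3=(-19)^35=-50
r6=35-9=26
r3=26^2=24
r6=26+5=31
r6=M[32]=20
r3=M[56]=1
STR r6, [56] → M[56]=20
halt.

20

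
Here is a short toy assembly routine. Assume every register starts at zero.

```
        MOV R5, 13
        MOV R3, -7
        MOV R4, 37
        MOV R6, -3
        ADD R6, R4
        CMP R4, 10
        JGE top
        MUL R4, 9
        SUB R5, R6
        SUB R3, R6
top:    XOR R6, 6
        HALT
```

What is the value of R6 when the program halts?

MOV R5, 13 → R5=13
MOV R3, -7 → R3=-7
MOV R4, 37 → R4=37
MOV R6, -3 → R6=-3
ADD R6, R4 → R6=(-3)+37=34
CMP R4, 10  (cmp 37,10)
JGE top: taken
XOR R6, 6 → R6=34^6=36
halt.

36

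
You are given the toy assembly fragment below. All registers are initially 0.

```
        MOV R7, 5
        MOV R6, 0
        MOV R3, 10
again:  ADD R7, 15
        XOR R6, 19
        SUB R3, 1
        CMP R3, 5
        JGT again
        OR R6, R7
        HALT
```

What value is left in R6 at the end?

83

after MOV R7, 5: R7=5
after MOV R6, 0: R6=0
after MOV R3, 10: R3=10
after ADD R7, 15: R7=5+15=20
after XOR R6, 19: R6=0^19=19
after SUB R3, 1: R3=10-1=9
CMP R3, 5  (cmp 9,5)
JGT again: taken
after ADD R7, 15: R7=20+15=35
after XOR R6, 19: R6=19^19=0
after SUB R3, 1: R3=9-1=8
CMP R3, 5  (cmp 8,5)
JGT again: taken
after ADD R7, 15: R7=35+15=50
after XOR R6, 19: R6=0^19=19
after SUB R3, 1: R3=8-1=7
CMP R3, 5  (cmp 7,5)
JGT again: taken
after ADD R7, 15: R7=50+15=65
after XOR R6, 19: R6=19^19=0
after SUB R3, 1: R3=7-1=6
CMP R3, 5  (cmp 6,5)
JGT again: taken
after ADD R7, 15: R7=65+15=80
after XOR R6, 19: R6=0^19=19
after SUB R3, 1: R3=6-1=5
CMP R3, 5  (cmp 5,5)
JGT again: not taken
after OR R6, R7: R6=19|80=83
halt.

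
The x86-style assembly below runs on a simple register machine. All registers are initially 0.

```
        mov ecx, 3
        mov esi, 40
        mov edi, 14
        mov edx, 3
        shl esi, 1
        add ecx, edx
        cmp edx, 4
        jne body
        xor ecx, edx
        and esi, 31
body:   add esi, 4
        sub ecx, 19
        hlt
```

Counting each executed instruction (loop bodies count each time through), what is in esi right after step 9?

84

after mov ecx, 3: ecx=3
after mov esi, 40: esi=40
after mov edi, 14: edi=14
after mov edx, 3: edx=3
after shl esi, 1: esi=40<<1=80
after add ecx, edx: ecx=3+3=6
cmp edx, 4  (cmp 3,4)
jne body: taken
after add esi, 4: esi=80+4=84
After step 9: esi = 84.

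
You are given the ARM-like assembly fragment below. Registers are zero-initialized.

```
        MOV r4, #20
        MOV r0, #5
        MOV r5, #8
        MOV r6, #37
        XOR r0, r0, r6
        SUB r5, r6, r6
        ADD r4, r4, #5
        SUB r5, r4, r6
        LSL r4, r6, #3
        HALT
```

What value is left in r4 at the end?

296

after MOV r4, #20: r4=20
after MOV r0, #5: r0=5
after MOV r5, #8: r5=8
after MOV r6, #37: r6=37
after XOR r0, r0, r6: r0=5^37=32
after SUB r5, r6, r6: r5=37-37=0
after ADD r4, r4, #5: r4=20+5=25
after SUB r5, r4, r6: r5=25-37=-12
after LSL r4, r6, #3: r4=37<<3=296
halt.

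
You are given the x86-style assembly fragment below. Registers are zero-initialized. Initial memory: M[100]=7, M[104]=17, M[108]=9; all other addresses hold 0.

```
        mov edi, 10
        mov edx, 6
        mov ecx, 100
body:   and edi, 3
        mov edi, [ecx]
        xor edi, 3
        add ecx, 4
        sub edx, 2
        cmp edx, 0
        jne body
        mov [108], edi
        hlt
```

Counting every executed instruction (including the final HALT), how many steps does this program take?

26

edi=10
edx=6
ecx=100
edi=10&3=2
edi=M[100]=7
edi=7^3=4
ecx=100+4=104
edx=6-2=4
cmp edx, 0  (cmp 4,0)
jne body: taken
edi=4&3=0
edi=M[104]=17
edi=17^3=18
ecx=104+4=108
edx=4-2=2
cmp edx, 0  (cmp 2,0)
jne body: taken
edi=18&3=2
edi=M[108]=9
edi=9^3=10
ecx=108+4=112
edx=2-2=0
cmp edx, 0  (cmp 0,0)
jne body: not taken
mov [108], edi → M[108]=10
halt.
Total executed instructions: 26.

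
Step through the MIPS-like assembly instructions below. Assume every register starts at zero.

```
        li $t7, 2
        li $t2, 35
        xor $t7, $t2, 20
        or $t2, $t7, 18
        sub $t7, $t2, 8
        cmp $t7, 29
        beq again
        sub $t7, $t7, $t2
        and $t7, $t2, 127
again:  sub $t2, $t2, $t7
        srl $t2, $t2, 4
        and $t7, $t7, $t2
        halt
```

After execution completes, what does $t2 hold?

0

after li $t7, 2: $t7=2
after li $t2, 35: $t2=35
after xor $t7, $t2, 20: $t7=35^20=55
after or $t2, $t7, 18: $t2=55|18=55
after sub $t7, $t2, 8: $t7=55-8=47
cmp $t7, 29  (cmp 47,29)
beq again: not taken
after sub $t7, $t7, $t2: $t7=47-55=-8
after and $t7, $t2, 127: $t7=55&127=55
after sub $t2, $t2, $t7: $t2=55-55=0
after srl $t2, $t2, 4: $t2=0>>4=0
after and $t7, $t7, $t2: $t7=55&0=0
halt.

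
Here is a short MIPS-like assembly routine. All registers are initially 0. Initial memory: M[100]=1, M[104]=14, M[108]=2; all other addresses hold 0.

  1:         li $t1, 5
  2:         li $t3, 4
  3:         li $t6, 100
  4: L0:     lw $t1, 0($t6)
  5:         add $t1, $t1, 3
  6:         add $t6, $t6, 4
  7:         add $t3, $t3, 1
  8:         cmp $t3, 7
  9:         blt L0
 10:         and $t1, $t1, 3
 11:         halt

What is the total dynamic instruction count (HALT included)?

li $t1, 5 → $t1=5
li $t3, 4 → $t3=4
li $t6, 100 → $t6=100
lw $t1, 0($t6) → $t1=M[100]=1
add $t1, $t1, 3 → $t1=1+3=4
add $t6, $t6, 4 → $t6=100+4=104
add $t3, $t3, 1 → $t3=4+1=5
cmp $t3, 7  (cmp 5,7)
blt L0: taken
lw $t1, 0($t6) → $t1=M[104]=14
add $t1, $t1, 3 → $t1=14+3=17
add $t6, $t6, 4 → $t6=104+4=108
add $t3, $t3, 1 → $t3=5+1=6
cmp $t3, 7  (cmp 6,7)
blt L0: taken
lw $t1, 0($t6) → $t1=M[108]=2
add $t1, $t1, 3 → $t1=2+3=5
add $t6, $t6, 4 → $t6=108+4=112
add $t3, $t3, 1 → $t3=6+1=7
cmp $t3, 7  (cmp 7,7)
blt L0: not taken
and $t1, $t1, 3 → $t1=5&3=1
halt.
Total executed instructions: 23.

23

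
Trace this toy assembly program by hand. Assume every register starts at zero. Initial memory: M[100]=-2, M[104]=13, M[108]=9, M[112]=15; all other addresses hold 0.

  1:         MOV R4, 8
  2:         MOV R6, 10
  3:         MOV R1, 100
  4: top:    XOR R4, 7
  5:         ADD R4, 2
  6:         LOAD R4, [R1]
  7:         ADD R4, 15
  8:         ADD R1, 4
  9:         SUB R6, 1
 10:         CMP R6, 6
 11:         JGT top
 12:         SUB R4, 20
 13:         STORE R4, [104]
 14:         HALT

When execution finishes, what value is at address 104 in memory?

10

R4=8
R6=10
R1=100
R4=8^7=15
R4=15+2=17
R4=M[100]=-2
R4=(-2)+15=13
R1=100+4=104
R6=10-1=9
CMP R6, 6  (cmp 9,6)
JGT top: taken
R4=13^7=10
R4=10+2=12
R4=M[104]=13
R4=13+15=28
R1=104+4=108
R6=9-1=8
CMP R6, 6  (cmp 8,6)
JGT top: taken
R4=28^7=27
R4=27+2=29
R4=M[108]=9
R4=9+15=24
R1=108+4=112
R6=8-1=7
CMP R6, 6  (cmp 7,6)
JGT top: taken
R4=24^7=31
R4=31+2=33
R4=M[112]=15
R4=15+15=30
R1=112+4=116
R6=7-1=6
CMP R6, 6  (cmp 6,6)
JGT top: not taken
R4=30-20=10
STORE R4, [104] → M[104]=10
halt.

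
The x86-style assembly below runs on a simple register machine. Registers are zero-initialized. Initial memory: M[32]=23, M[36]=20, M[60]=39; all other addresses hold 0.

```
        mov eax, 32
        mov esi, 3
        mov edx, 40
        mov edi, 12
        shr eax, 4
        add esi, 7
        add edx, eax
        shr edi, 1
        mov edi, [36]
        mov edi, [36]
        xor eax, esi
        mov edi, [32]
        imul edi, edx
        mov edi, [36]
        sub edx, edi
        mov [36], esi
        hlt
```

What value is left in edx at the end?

22

mov eax, 32 → eax=32
mov esi, 3 → esi=3
mov edx, 40 → edx=40
mov edi, 12 → edi=12
shr eax, 4 → eax=32>>4=2
add esi, 7 → esi=3+7=10
add edx, eax → edx=40+2=42
shr edi, 1 → edi=12>>1=6
mov edi, [36] → edi=M[36]=20
mov edi, [36] → edi=M[36]=20
xor eax, esi → eax=2^10=8
mov edi, [32] → edi=M[32]=23
imul edi, edx → edi=23*42=966
mov edi, [36] → edi=M[36]=20
sub edx, edi → edx=42-20=22
mov [36], esi → M[36]=10
halt.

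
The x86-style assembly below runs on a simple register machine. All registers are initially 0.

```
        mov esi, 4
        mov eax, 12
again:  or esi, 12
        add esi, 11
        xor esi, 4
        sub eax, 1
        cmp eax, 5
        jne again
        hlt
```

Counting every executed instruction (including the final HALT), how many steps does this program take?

45

after mov esi, 4: esi=4
after mov eax, 12: eax=12
after or esi, 12: esi=4|12=12
after add esi, 11: esi=12+11=23
after xor esi, 4: esi=23^4=19
after sub eax, 1: eax=12-1=11
cmp eax, 5  (cmp 11,5)
jne again: taken
after or esi, 12: esi=19|12=31
after add esi, 11: esi=31+11=42
after xor esi, 4: esi=42^4=46
after sub eax, 1: eax=11-1=10
cmp eax, 5  (cmp 10,5)
jne again: taken
after or esi, 12: esi=46|12=46
after add esi, 11: esi=46+11=57
after xor esi, 4: esi=57^4=61
after sub eax, 1: eax=10-1=9
cmp eax, 5  (cmp 9,5)
jne again: taken
after or esi, 12: esi=61|12=61
after add esi, 11: esi=61+11=72
after xor esi, 4: esi=72^4=76
after sub eax, 1: eax=9-1=8
cmp eax, 5  (cmp 8,5)
jne again: taken
after or esi, 12: esi=76|12=76
after add esi, 11: esi=76+11=87
after xor esi, 4: esi=87^4=83
after sub eax, 1: eax=8-1=7
cmp eax, 5  (cmp 7,5)
jne again: taken
after or esi, 12: esi=83|12=95
after add esi, 11: esi=95+11=106
after xor esi, 4: esi=106^4=110
after sub eax, 1: eax=7-1=6
cmp eax, 5  (cmp 6,5)
jne again: taken
after or esi, 12: esi=110|12=110
after add esi, 11: esi=110+11=121
after xor esi, 4: esi=121^4=125
after sub eax, 1: eax=6-1=5
cmp eax, 5  (cmp 5,5)
jne again: not taken
halt.
Total executed instructions: 45.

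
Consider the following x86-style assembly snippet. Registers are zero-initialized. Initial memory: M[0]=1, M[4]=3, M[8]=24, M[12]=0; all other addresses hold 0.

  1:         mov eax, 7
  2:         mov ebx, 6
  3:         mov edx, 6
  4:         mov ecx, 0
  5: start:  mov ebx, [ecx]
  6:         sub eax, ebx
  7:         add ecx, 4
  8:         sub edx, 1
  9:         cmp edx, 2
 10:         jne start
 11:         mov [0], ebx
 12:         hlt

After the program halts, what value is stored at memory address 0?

mov eax, 7 → eax=7
mov ebx, 6 → ebx=6
mov edx, 6 → edx=6
mov ecx, 0 → ecx=0
mov ebx, [ecx] → ebx=M[0]=1
sub eax, ebx → eax=7-1=6
add ecx, 4 → ecx=0+4=4
sub edx, 1 → edx=6-1=5
cmp edx, 2  (cmp 5,2)
jne start: taken
mov ebx, [ecx] → ebx=M[4]=3
sub eax, ebx → eax=6-3=3
add ecx, 4 → ecx=4+4=8
sub edx, 1 → edx=5-1=4
cmp edx, 2  (cmp 4,2)
jne start: taken
mov ebx, [ecx] → ebx=M[8]=24
sub eax, ebx → eax=3-24=-21
add ecx, 4 → ecx=8+4=12
sub edx, 1 → edx=4-1=3
cmp edx, 2  (cmp 3,2)
jne start: taken
mov ebx, [ecx] → ebx=M[12]=0
sub eax, ebx → eax=(-21)-0=-21
add ecx, 4 → ecx=12+4=16
sub edx, 1 → edx=3-1=2
cmp edx, 2  (cmp 2,2)
jne start: not taken
mov [0], ebx → M[0]=0
halt.

0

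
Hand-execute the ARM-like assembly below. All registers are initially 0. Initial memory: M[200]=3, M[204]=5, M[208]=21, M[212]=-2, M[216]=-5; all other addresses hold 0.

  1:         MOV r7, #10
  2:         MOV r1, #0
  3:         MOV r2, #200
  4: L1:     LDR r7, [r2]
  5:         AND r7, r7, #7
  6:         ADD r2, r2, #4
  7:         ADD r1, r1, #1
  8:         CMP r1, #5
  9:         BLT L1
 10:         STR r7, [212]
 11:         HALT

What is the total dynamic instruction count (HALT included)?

MOV r7, #10 → r7=10
MOV r1, #0 → r1=0
MOV r2, #200 → r2=200
LDR r7, [r2] → r7=M[200]=3
AND r7, r7, #7 → r7=3&7=3
ADD r2, r2, #4 → r2=200+4=204
ADD r1, r1, #1 → r1=0+1=1
CMP r1, #5  (cmp 1,5)
BLT L1: taken
LDR r7, [r2] → r7=M[204]=5
AND r7, r7, #7 → r7=5&7=5
ADD r2, r2, #4 → r2=204+4=208
ADD r1, r1, #1 → r1=1+1=2
CMP r1, #5  (cmp 2,5)
BLT L1: taken
LDR r7, [r2] → r7=M[208]=21
AND r7, r7, #7 → r7=21&7=5
ADD r2, r2, #4 → r2=208+4=212
ADD r1, r1, #1 → r1=2+1=3
CMP r1, #5  (cmp 3,5)
BLT L1: taken
LDR r7, [r2] → r7=M[212]=-2
AND r7, r7, #7 → r7=(-2)&7=6
ADD r2, r2, #4 → r2=212+4=216
ADD r1, r1, #1 → r1=3+1=4
CMP r1, #5  (cmp 4,5)
BLT L1: taken
LDR r7, [r2] → r7=M[216]=-5
AND r7, r7, #7 → r7=(-5)&7=3
ADD r2, r2, #4 → r2=216+4=220
ADD r1, r1, #1 → r1=4+1=5
CMP r1, #5  (cmp 5,5)
BLT L1: not taken
STR r7, [212] → M[212]=3
halt.
Total executed instructions: 35.

35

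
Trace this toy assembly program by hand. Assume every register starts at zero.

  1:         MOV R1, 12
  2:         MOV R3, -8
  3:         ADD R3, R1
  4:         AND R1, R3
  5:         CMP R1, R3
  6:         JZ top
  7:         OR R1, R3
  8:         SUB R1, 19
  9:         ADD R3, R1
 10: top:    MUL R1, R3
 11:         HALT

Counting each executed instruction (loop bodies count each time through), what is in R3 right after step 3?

R1=12
R3=-8
R3=(-8)+12=4
After step 3: R3 = 4.

4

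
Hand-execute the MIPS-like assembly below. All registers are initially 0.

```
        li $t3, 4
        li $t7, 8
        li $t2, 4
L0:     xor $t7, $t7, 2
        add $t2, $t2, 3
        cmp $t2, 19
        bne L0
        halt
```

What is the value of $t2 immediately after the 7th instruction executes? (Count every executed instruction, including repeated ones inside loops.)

after li $t3, 4: $t3=4
after li $t7, 8: $t7=8
after li $t2, 4: $t2=4
after xor $t7, $t7, 2: $t7=8^2=10
after add $t2, $t2, 3: $t2=4+3=7
cmp $t2, 19  (cmp 7,19)
bne L0: taken
After step 7: $t2 = 7.

7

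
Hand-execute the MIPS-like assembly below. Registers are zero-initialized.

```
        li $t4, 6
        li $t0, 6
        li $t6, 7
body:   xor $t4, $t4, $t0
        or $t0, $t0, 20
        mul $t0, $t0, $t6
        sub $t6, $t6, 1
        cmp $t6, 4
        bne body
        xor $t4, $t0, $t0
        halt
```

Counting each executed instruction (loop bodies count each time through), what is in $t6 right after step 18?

li $t4, 6 → $t4=6
li $t0, 6 → $t0=6
li $t6, 7 → $t6=7
xor $t4, $t4, $t0 → $t4=6^6=0
or $t0, $t0, 20 → $t0=6|20=22
mul $t0, $t0, $t6 → $t0=22*7=154
sub $t6, $t6, 1 → $t6=7-1=6
cmp $t6, 4  (cmp 6,4)
bne body: taken
xor $t4, $t4, $t0 → $t4=0^154=154
or $t0, $t0, 20 → $t0=154|20=158
mul $t0, $t0, $t6 → $t0=158*6=948
sub $t6, $t6, 1 → $t6=6-1=5
cmp $t6, 4  (cmp 5,4)
bne body: taken
xor $t4, $t4, $t0 → $t4=154^948=814
or $t0, $t0, 20 → $t0=948|20=948
mul $t0, $t0, $t6 → $t0=948*5=4740
After step 18: $t6 = 5.

5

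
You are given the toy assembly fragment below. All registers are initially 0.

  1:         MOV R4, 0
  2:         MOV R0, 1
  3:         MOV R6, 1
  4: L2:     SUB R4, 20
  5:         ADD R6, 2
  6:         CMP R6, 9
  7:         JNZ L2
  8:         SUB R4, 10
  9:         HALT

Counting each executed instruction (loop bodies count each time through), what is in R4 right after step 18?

after MOV R4, 0: R4=0
after MOV R0, 1: R0=1
after MOV R6, 1: R6=1
after SUB R4, 20: R4=0-20=-20
after ADD R6, 2: R6=1+2=3
CMP R6, 9  (cmp 3,9)
JNZ L2: taken
after SUB R4, 20: R4=(-20)-20=-40
after ADD R6, 2: R6=3+2=5
CMP R6, 9  (cmp 5,9)
JNZ L2: taken
after SUB R4, 20: R4=(-40)-20=-60
after ADD R6, 2: R6=5+2=7
CMP R6, 9  (cmp 7,9)
JNZ L2: taken
after SUB R4, 20: R4=(-60)-20=-80
after ADD R6, 2: R6=7+2=9
CMP R6, 9  (cmp 9,9)
After step 18: R4 = -80.

-80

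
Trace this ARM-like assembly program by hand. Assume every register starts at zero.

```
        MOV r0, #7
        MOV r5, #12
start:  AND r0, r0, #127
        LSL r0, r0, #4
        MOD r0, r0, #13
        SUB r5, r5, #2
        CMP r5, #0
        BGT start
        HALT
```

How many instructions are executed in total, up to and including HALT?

r0=7
r5=12
r0=7&127=7
r0=7<<4=112
r0=112%13=8
r5=12-2=10
CMP r5, #0  (cmp 10,0)
BGT start: taken
r0=8&127=8
r0=8<<4=128
r0=128%13=11
r5=10-2=8
CMP r5, #0  (cmp 8,0)
BGT start: taken
r0=11&127=11
r0=11<<4=176
r0=176%13=7
r5=8-2=6
CMP r5, #0  (cmp 6,0)
BGT start: taken
r0=7&127=7
r0=7<<4=112
r0=112%13=8
r5=6-2=4
CMP r5, #0  (cmp 4,0)
BGT start: taken
r0=8&127=8
r0=8<<4=128
r0=128%13=11
r5=4-2=2
CMP r5, #0  (cmp 2,0)
BGT start: taken
r0=11&127=11
r0=11<<4=176
r0=176%13=7
r5=2-2=0
CMP r5, #0  (cmp 0,0)
BGT start: not taken
halt.
Total executed instructions: 39.

39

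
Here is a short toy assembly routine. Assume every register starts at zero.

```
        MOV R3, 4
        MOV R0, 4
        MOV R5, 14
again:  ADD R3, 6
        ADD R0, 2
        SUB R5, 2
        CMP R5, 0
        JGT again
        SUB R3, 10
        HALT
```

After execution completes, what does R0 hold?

after MOV R3, 4: R3=4
after MOV R0, 4: R0=4
after MOV R5, 14: R5=14
after ADD R3, 6: R3=4+6=10
after ADD R0, 2: R0=4+2=6
after SUB R5, 2: R5=14-2=12
CMP R5, 0  (cmp 12,0)
JGT again: taken
after ADD R3, 6: R3=10+6=16
after ADD R0, 2: R0=6+2=8
after SUB R5, 2: R5=12-2=10
CMP R5, 0  (cmp 10,0)
JGT again: taken
after ADD R3, 6: R3=16+6=22
after ADD R0, 2: R0=8+2=10
after SUB R5, 2: R5=10-2=8
CMP R5, 0  (cmp 8,0)
JGT again: taken
after ADD R3, 6: R3=22+6=28
after ADD R0, 2: R0=10+2=12
after SUB R5, 2: R5=8-2=6
CMP R5, 0  (cmp 6,0)
JGT again: taken
after ADD R3, 6: R3=28+6=34
after ADD R0, 2: R0=12+2=14
after SUB R5, 2: R5=6-2=4
CMP R5, 0  (cmp 4,0)
JGT again: taken
after ADD R3, 6: R3=34+6=40
after ADD R0, 2: R0=14+2=16
after SUB R5, 2: R5=4-2=2
CMP R5, 0  (cmp 2,0)
JGT again: taken
after ADD R3, 6: R3=40+6=46
after ADD R0, 2: R0=16+2=18
after SUB R5, 2: R5=2-2=0
CMP R5, 0  (cmp 0,0)
JGT again: not taken
after SUB R3, 10: R3=46-10=36
halt.

18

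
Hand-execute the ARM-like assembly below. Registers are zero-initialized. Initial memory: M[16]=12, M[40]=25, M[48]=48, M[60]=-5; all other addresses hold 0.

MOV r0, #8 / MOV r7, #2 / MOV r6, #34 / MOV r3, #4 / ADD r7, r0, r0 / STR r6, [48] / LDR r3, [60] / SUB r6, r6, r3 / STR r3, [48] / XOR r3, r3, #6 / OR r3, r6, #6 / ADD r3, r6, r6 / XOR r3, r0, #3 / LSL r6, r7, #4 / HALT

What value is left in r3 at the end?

r0=8
r7=2
r6=34
r3=4
r7=8+8=16
STR r6, [48] → M[48]=34
r3=M[60]=-5
r6=34-(-5)=39
STR r3, [48] → M[48]=-5
r3=(-5)^6=-3
r3=39|6=39
r3=39+39=78
r3=8^3=11
r6=16<<4=256
halt.

11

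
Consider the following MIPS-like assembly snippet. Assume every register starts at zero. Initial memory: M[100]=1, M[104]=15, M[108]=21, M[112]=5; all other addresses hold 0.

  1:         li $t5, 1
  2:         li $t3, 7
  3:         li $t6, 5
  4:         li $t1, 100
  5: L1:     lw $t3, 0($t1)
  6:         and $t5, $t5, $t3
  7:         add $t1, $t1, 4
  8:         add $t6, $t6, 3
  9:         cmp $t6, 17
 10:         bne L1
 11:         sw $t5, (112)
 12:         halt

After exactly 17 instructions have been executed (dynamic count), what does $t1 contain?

108

after li $t5, 1: $t5=1
after li $t3, 7: $t3=7
after li $t6, 5: $t6=5
after li $t1, 100: $t1=100
after lw $t3, 0($t1): $t3=M[100]=1
after and $t5, $t5, $t3: $t5=1&1=1
after add $t1, $t1, 4: $t1=100+4=104
after add $t6, $t6, 3: $t6=5+3=8
cmp $t6, 17  (cmp 8,17)
bne L1: taken
after lw $t3, 0($t1): $t3=M[104]=15
after and $t5, $t5, $t3: $t5=1&15=1
after add $t1, $t1, 4: $t1=104+4=108
after add $t6, $t6, 3: $t6=8+3=11
cmp $t6, 17  (cmp 11,17)
bne L1: taken
after lw $t3, 0($t1): $t3=M[108]=21
After step 17: $t1 = 108.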